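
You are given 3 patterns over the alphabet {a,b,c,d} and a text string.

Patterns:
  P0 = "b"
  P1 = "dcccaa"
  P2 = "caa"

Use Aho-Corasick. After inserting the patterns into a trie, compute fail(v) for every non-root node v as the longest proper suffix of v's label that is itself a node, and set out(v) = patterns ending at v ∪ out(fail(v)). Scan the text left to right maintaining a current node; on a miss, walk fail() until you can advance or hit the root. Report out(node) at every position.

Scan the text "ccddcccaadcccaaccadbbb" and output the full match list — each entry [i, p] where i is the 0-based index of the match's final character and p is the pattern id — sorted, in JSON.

Build:
Trie nodes:
  n0 'ε': b→1 c→8 d→2
  n1 'b': ·  ←P0
  n2 'd': c→3
  n3 'dc': c→4
  n4 'dcc': c→5
  n5 'dccc': a→6
  n6 'dccca': a→7
  n7 'dcccaa': ·  ←P1
  n8 'c': a→9
  n9 'ca': a→10
  n10 'caa': ·  ←P2

Failure links (BFS by depth):
  fail(1) 'b': from fail(0)=0 chase 'b': 0 ⇒ 0;  out={0}∪out(0)={0}
  fail(2) 'd': from fail(0)=0 chase 'd': 0 ⇒ 0;  out=∅∪out(0)=∅
  fail(8) 'c': from fail(0)=0 chase 'c': 0 ⇒ 0;  out=∅∪out(0)=∅
  fail(3) 'dc': from fail(2)=0 chase 'c': 0 ⇒ 8;  out=∅∪out(8)=∅
  fail(9) 'ca': from fail(8)=0 chase 'a': 0 ⇒ 0;  out=∅∪out(0)=∅
  fail(4) 'dcc': from fail(3)=8 chase 'c': 8→0 ⇒ 8;  out=∅∪out(8)=∅
  fail(10) 'caa': from fail(9)=0 chase 'a': 0 ⇒ 0;  out={2}∪out(0)={2}
  fail(5) 'dccc': from fail(4)=8 chase 'c': 8→0 ⇒ 8;  out=∅∪out(8)=∅
  fail(6) 'dccca': from fail(5)=8 chase 'a': 8 ⇒ 9;  out=∅∪out(9)=∅
  fail(7) 'dcccaa': from fail(6)=9 chase 'a': 9 ⇒ 10;  out={1}∪out(10)={1,2}

Text stream:
i=0 'c': node 0→8
i=1 'c': node 8→8 ·f
i=2 'd': node 8→2 ·f
i=3 'd': node 2→2 ·f
i=4 'c': node 2→3
i=5 'c': node 3→4
i=6 'c': node 4→5
i=7 'a': node 5→6
i=8 'a': node 6→7  → match P1@[3:8],P2@[6:8]
i=9 'd': node 7→2 ·f
i=10 'c': node 2→3
i=11 'c': node 3→4
i=12 'c': node 4→5
i=13 'a': node 5→6
i=14 'a': node 6→7  → match P1@[9:14],P2@[12:14]
i=15 'c': node 7→8 ·f
i=16 'c': node 8→8 ·f
i=17 'a': node 8→9
i=18 'd': node 9→2 ·f
i=19 'b': node 2→1 ·f  → match P0@[19:19]
i=20 'b': node 1→1 ·f  → match P0@[20:20]
i=21 'b': node 1→1 ·f  → match P0@[21:21]

Matches: [[8,1],[8,2],[14,1],[14,2],[19,0],[20,0],[21,0]]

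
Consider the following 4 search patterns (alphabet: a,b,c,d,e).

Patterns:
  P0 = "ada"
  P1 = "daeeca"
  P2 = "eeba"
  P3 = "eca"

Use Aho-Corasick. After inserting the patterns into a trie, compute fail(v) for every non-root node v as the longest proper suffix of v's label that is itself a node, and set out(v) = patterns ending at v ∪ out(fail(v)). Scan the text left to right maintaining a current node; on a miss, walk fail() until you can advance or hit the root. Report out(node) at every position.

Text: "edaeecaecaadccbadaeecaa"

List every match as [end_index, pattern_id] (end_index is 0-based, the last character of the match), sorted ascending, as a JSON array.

Build automaton:
Trie nodes:
  0='ε' goto a→1 d→4 e→10
  1='a' goto d→2
  2='ad' goto a→3
  3='ada' goto ·  ←P0
  4='d' goto a→5
  5='da' goto e→6
  6='dae' goto e→7
  7='daee' goto c→8
  8='daeec' goto a→9
  9='daeeca' goto ·  ←P1
  10='e' goto c→14 e→11
  11='ee' goto b→12
  12='eeb' goto a→13
  13='eeba' goto ·  ←P2
  14='ec' goto a→15
  15='eca' goto ·  ←P3

BFS fail/out derivation:
  fail(1) 'a': from fail(0)=0 chase 'a': 0 ⇒ 0;  out=∅∪out(0)=∅
  fail(4) 'd': from fail(0)=0 chase 'd': 0 ⇒ 0;  out=∅∪out(0)=∅
  fail(10) 'e': from fail(0)=0 chase 'e': 0 ⇒ 0;  out=∅∪out(0)=∅
  fail(2) 'ad': from fail(1)=0 chase 'd': 0 ⇒ 4;  out=∅∪out(4)=∅
  fail(5) 'da': from fail(4)=0 chase 'a': 0 ⇒ 1;  out=∅∪out(1)=∅
  fail(11) 'ee': from fail(10)=0 chase 'e': 0 ⇒ 10;  out=∅∪out(10)=∅
  fail(14) 'ec': from fail(10)=0 chase 'c': 0 ⇒ 0;  out=∅∪out(0)=∅
  fail(3) 'ada': from fail(2)=4 chase 'a': 4 ⇒ 5;  out={0}∪out(5)={0}
  fail(6) 'dae': from fail(5)=1 chase 'e': 1→0 ⇒ 10;  out=∅∪out(10)=∅
  fail(12) 'eeb': from fail(11)=10 chase 'b': 10→0 ⇒ 0;  out=∅∪out(0)=∅
  fail(15) 'eca': from fail(14)=0 chase 'a': 0 ⇒ 1;  out={3}∪out(1)={3}
  fail(7) 'daee': from fail(6)=10 chase 'e': 10 ⇒ 11;  out=∅∪out(11)=∅
  fail(13) 'eeba': from fail(12)=0 chase 'a': 0 ⇒ 1;  out={2}∪out(1)={2}
  fail(8) 'daeec': from fail(7)=11 chase 'c': 11→10 ⇒ 14;  out=∅∪out(14)=∅
  fail(9) 'daeeca': from fail(8)=14 chase 'a': 14 ⇒ 15;  out={1}∪out(15)={1,3}

Run:
[0] read 'e'  n0⇒n10
[1] read 'd'  n10⇒n4 ·f
[2] read 'a'  n4⇒n5
[3] read 'e'  n5⇒n6
[4] read 'e'  n6⇒n7
[5] read 'c'  n7⇒n8
[6] read 'a'  n8⇒n9  emit P1@[1:6],P3@[4:6]
[7] read 'e'  n9⇒n10 ·f
[8] read 'c'  n10⇒n14
[9] read 'a'  n14⇒n15  emit P3@[7:9]
[10] read 'a'  n15⇒n1 ·f
[11] read 'd'  n1⇒n2
[12] read 'c'  n2⇒n0 ·f
[13] read 'c'  n0⇒n0
[14] read 'b'  n0⇒n0
[15] read 'a'  n0⇒n1
[16] read 'd'  n1⇒n2
[17] read 'a'  n2⇒n3  emit P0@[15:17]
[18] read 'e'  n3⇒n6 ·f
[19] read 'e'  n6⇒n7
[20] read 'c'  n7⇒n8
[21] read 'a'  n8⇒n9  emit P1@[16:21],P3@[19:21]
[22] read 'a'  n9⇒n1 ·f

Matches: [[6,1],[6,3],[9,3],[17,0],[21,1],[21,3]]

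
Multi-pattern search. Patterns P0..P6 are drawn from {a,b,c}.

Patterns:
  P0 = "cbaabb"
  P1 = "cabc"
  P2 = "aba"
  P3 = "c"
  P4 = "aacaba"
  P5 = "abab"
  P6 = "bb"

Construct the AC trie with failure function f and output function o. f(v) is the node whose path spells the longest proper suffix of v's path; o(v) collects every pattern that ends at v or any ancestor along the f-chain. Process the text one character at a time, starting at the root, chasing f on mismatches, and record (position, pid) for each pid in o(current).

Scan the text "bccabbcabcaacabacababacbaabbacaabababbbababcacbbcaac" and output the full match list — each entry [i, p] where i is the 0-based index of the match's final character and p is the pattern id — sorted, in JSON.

Build automaton:
Trie nodes:
  n0 'ε': a→10 b→19 c→1
  n1 'c': a→7 b→2  ←P3
  n2 'cb': a→3
  n3 'cba': a→4
  n4 'cbaa': b→5
  n5 'cbaab': b→6
  n6 'cbaabb': ·  ←P0
  n7 'ca': b→8
  n8 'cab': c→9
  n9 'cabc': ·  ←P1
  n10 'a': a→13 b→11
  n11 'ab': a→12
  n12 'aba': b→18  ←P2
  n13 'aa': c→14
  n14 'aac': a→15
  n15 'aaca': b→16
  n16 'aacab': a→17
  n17 'aacaba': ·  ←P4
  n18 'abab': ·  ←P5
  n19 'b': b→20
  n20 'bb': ·  ←P6

Failure links (BFS by depth):
  fail(1) 'c': from fail(0)=0 chase 'c': 0 ⇒ 0;  out={3}∪out(0)={3}
  fail(10) 'a': from fail(0)=0 chase 'a': 0 ⇒ 0;  out=∅∪out(0)=∅
  fail(19) 'b': from fail(0)=0 chase 'b': 0 ⇒ 0;  out=∅∪out(0)=∅
  fail(2) 'cb': from fail(1)=0 chase 'b': 0 ⇒ 19;  out=∅∪out(19)=∅
  fail(7) 'ca': from fail(1)=0 chase 'a': 0 ⇒ 10;  out=∅∪out(10)=∅
  fail(11) 'ab': from fail(10)=0 chase 'b': 0 ⇒ 19;  out=∅∪out(19)=∅
  fail(13) 'aa': from fail(10)=0 chase 'a': 0 ⇒ 10;  out=∅∪out(10)=∅
  fail(20) 'bb': from fail(19)=0 chase 'b': 0 ⇒ 19;  out={6}∪out(19)={6}
  fail(3) 'cba': from fail(2)=19 chase 'a': 19→0 ⇒ 10;  out=∅∪out(10)=∅
  fail(8) 'cab': from fail(7)=10 chase 'b': 10 ⇒ 11;  out=∅∪out(11)=∅
  fail(12) 'aba': from fail(11)=19 chase 'a': 19→0 ⇒ 10;  out={2}∪out(10)={2}
  fail(14) 'aac': from fail(13)=10 chase 'c': 10→0 ⇒ 1;  out=∅∪out(1)={3}
  fail(4) 'cbaa': from fail(3)=10 chase 'a': 10 ⇒ 13;  out=∅∪out(13)=∅
  fail(9) 'cabc': from fail(8)=11 chase 'c': 11→19→0 ⇒ 1;  out={1}∪out(1)={1,3}
  fail(15) 'aaca': from fail(14)=1 chase 'a': 1 ⇒ 7;  out=∅∪out(7)=∅
  fail(18) 'abab': from fail(12)=10 chase 'b': 10 ⇒ 11;  out={5}∪out(11)={5}
  fail(5) 'cbaab': from fail(4)=13 chase 'b': 13→10 ⇒ 11;  out=∅∪out(11)=∅
  fail(16) 'aacab': from fail(15)=7 chase 'b': 7 ⇒ 8;  out=∅∪out(8)=∅
  fail(6) 'cbaabb': from fail(5)=11 chase 'b': 11→19 ⇒ 20;  out={0}∪out(20)={0,6}
  fail(17) 'aacaba': from fail(16)=8 chase 'a': 8→11 ⇒ 12;  out={4}∪out(12)={2,4}

Text stream:
[0] read 'b'  n0⇒n19
[1] read 'c'  n19⇒n1 (fail-walked)  → match P3@[1:1]
[2] read 'c'  n1⇒n1 (fail-walked)  → match P3@[2:2]
[3] read 'a'  n1⇒n7
[4] read 'b'  n7⇒n8
[5] read 'b'  n8⇒n20 (fail-walked)  → match P6@[4:5]
[6] read 'c'  n20⇒n1 (fail-walked)  → match P3@[6:6]
[7] read 'a'  n1⇒n7
[8] read 'b'  n7⇒n8
[9] read 'c'  n8⇒n9  → match P1@[6:9],P3@[9:9]
[10] read 'a'  n9⇒n7 (fail-walked)
[11] read 'a'  n7⇒n13 (fail-walked)
[12] read 'c'  n13⇒n14  → match P3@[12:12]
[13] read 'a'  n14⇒n15
[14] read 'b'  n15⇒n16
[15] read 'a'  n16⇒n17  → match P2@[13:15],P4@[10:15]
[16] read 'c'  n17⇒n1 (fail-walked)  → match P3@[16:16]
[17] read 'a'  n1⇒n7
[18] read 'b'  n7⇒n8
[19] read 'a'  n8⇒n12 (fail-walked)  → match P2@[17:19]
[20] read 'b'  n12⇒n18  → match P5@[17:20]
[21] read 'a'  n18⇒n12 (fail-walked)  → match P2@[19:21]
[22] read 'c'  n12⇒n1 (fail-walked)  → match P3@[22:22]
[23] read 'b'  n1⇒n2
[24] read 'a'  n2⇒n3
[25] read 'a'  n3⇒n4
[26] read 'b'  n4⇒n5
[27] read 'b'  n5⇒n6  → match P0@[22:27],P6@[26:27]
[28] read 'a'  n6⇒n10 (fail-walked)
[29] read 'c'  n10⇒n1 (fail-walked)  → match P3@[29:29]
[30] read 'a'  n1⇒n7
[31] read 'a'  n7⇒n13 (fail-walked)
[32] read 'b'  n13⇒n11 (fail-walked)
[33] read 'a'  n11⇒n12  → match P2@[31:33]
[34] read 'b'  n12⇒n18  → match P5@[31:34]
[35] read 'a'  n18⇒n12 (fail-walked)  → match P2@[33:35]
[36] read 'b'  n12⇒n18  → match P5@[33:36]
[37] read 'b'  n18⇒n20 (fail-walked)  → match P6@[36:37]
[38] read 'b'  n20⇒n20 (fail-walked)  → match P6@[37:38]
[39] read 'a'  n20⇒n10 (fail-walked)
[40] read 'b'  n10⇒n11
[41] read 'a'  n11⇒n12  → match P2@[39:41]
[42] read 'b'  n12⇒n18  → match P5@[39:42]
[43] read 'c'  n18⇒n1 (fail-walked)  → match P3@[43:43]
[44] read 'a'  n1⇒n7
[45] read 'c'  n7⇒n1 (fail-walked)  → match P3@[45:45]
[46] read 'b'  n1⇒n2
[47] read 'b'  n2⇒n20 (fail-walked)  → match P6@[46:47]
[48] read 'c'  n20⇒n1 (fail-walked)  → match P3@[48:48]
[49] read 'a'  n1⇒n7
[50] read 'a'  n7⇒n13 (fail-walked)
[51] read 'c'  n13⇒n14  → match P3@[51:51]

All matches (sorted): [[1,3],[2,3],[5,6],[6,3],[9,1],[9,3],[12,3],[15,2],[15,4],[16,3],[19,2],[20,5],[21,2],[22,3],[27,0],[27,6],[29,3],[33,2],[34,5],[35,2],[36,5],[37,6],[38,6],[41,2],[42,5],[43,3],[45,3],[47,6],[48,3],[51,3]]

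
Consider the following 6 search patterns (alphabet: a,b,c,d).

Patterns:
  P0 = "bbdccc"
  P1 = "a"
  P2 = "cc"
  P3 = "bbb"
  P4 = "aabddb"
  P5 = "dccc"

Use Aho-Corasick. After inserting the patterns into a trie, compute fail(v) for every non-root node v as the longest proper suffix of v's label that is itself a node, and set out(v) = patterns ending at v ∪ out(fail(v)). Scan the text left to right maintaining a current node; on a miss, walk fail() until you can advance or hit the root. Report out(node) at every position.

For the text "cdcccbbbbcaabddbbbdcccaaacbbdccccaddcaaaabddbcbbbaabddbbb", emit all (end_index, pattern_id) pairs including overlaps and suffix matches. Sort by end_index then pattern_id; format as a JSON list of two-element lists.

Build automaton:
Trie nodes:
  n0 'ε': a→7 b→1 c→8 d→16
  n1 'b': b→2
  n2 'bb': b→10 d→3
  n3 'bbd': c→4
  n4 'bbdc': c→5
  n5 'bbdcc': c→6
  n6 'bbdccc': ·  ←P0
  n7 'a': a→11  ←P1
  n8 'c': c→9
  n9 'cc': ·  ←P2
  n10 'bbb': ·  ←P3
  n11 'aa': b→12
  n12 'aab': d→13
  n13 'aabd': d→14
  n14 'aabdd': b→15
  n15 'aabddb': ·  ←P4
  n16 'd': c→17
  n17 'dc': c→18
  n18 'dcc': c→19
  n19 'dccc': ·  ←P5

BFS fail/out derivation:
  fail(1) 'b': from fail(0)=0 chase 'b': 0 ⇒ 0;  out=∅∪out(0)=∅
  fail(7) 'a': from fail(0)=0 chase 'a': 0 ⇒ 0;  out={1}∪out(0)={1}
  fail(8) 'c': from fail(0)=0 chase 'c': 0 ⇒ 0;  out=∅∪out(0)=∅
  fail(16) 'd': from fail(0)=0 chase 'd': 0 ⇒ 0;  out=∅∪out(0)=∅
  fail(2) 'bb': from fail(1)=0 chase 'b': 0 ⇒ 1;  out=∅∪out(1)=∅
  fail(9) 'cc': from fail(8)=0 chase 'c': 0 ⇒ 8;  out={2}∪out(8)={2}
  fail(11) 'aa': from fail(7)=0 chase 'a': 0 ⇒ 7;  out=∅∪out(7)={1}
  fail(17) 'dc': from fail(16)=0 chase 'c': 0 ⇒ 8;  out=∅∪out(8)=∅
  fail(3) 'bbd': from fail(2)=1 chase 'd': 1→0 ⇒ 16;  out=∅∪out(16)=∅
  fail(10) 'bbb': from fail(2)=1 chase 'b': 1 ⇒ 2;  out={3}∪out(2)={3}
  fail(12) 'aab': from fail(11)=7 chase 'b': 7→0 ⇒ 1;  out=∅∪out(1)=∅
  fail(18) 'dcc': from fail(17)=8 chase 'c': 8 ⇒ 9;  out=∅∪out(9)={2}
  fail(4) 'bbdc': from fail(3)=16 chase 'c': 16 ⇒ 17;  out=∅∪out(17)=∅
  fail(13) 'aabd': from fail(12)=1 chase 'd': 1→0 ⇒ 16;  out=∅∪out(16)=∅
  fail(19) 'dccc': from fail(18)=9 chase 'c': 9→8 ⇒ 9;  out={5}∪out(9)={2,5}
  fail(5) 'bbdcc': from fail(4)=17 chase 'c': 17 ⇒ 18;  out=∅∪out(18)={2}
  fail(14) 'aabdd': from fail(13)=16 chase 'd': 16→0 ⇒ 16;  out=∅∪out(16)=∅
  fail(6) 'bbdccc': from fail(5)=18 chase 'c': 18 ⇒ 19;  out={0}∪out(19)={0,2,5}
  fail(15) 'aabddb': from fail(14)=16 chase 'b': 16→0 ⇒ 1;  out={4}∪out(1)={4}

Run:
i=0 'c': node 0→8
i=1 'd': node 8→16 (fail-walked)
i=2 'c': node 16→17
i=3 'c': node 17→18  → match P2@[2:3]
i=4 'c': node 18→19  → match P2@[3:4],P5@[1:4]
i=5 'b': node 19→1 (fail-walked)
i=6 'b': node 1→2
i=7 'b': node 2→10  → match P3@[5:7]
i=8 'b': node 10→10 (fail-walked)  → match P3@[6:8]
i=9 'c': node 10→8 (fail-walked)
i=10 'a': node 8→7 (fail-walked)  → match P1@[10:10]
i=11 'a': node 7→11  → match P1@[11:11]
i=12 'b': node 11→12
i=13 'd': node 12→13
i=14 'd': node 13→14
i=15 'b': node 14→15  → match P4@[10:15]
i=16 'b': node 15→2 (fail-walked)
i=17 'b': node 2→10  → match P3@[15:17]
i=18 'd': node 10→3 (fail-walked)
i=19 'c': node 3→4
i=20 'c': node 4→5  → match P2@[19:20]
i=21 'c': node 5→6  → match P0@[16:21],P2@[20:21],P5@[18:21]
i=22 'a': node 6→7 (fail-walked)  → match P1@[22:22]
i=23 'a': node 7→11  → match P1@[23:23]
i=24 'a': node 11→11 (fail-walked)  → match P1@[24:24]
i=25 'c': node 11→8 (fail-walked)
i=26 'b': node 8→1 (fail-walked)
i=27 'b': node 1→2
i=28 'd': node 2→3
i=29 'c': node 3→4
i=30 'c': node 4→5  → match P2@[29:30]
i=31 'c': node 5→6  → match P0@[26:31],P2@[30:31],P5@[28:31]
i=32 'c': node 6→9 (fail-walked)  → match P2@[31:32]
i=33 'a': node 9→7 (fail-walked)  → match P1@[33:33]
i=34 'd': node 7→16 (fail-walked)
i=35 'd': node 16→16 (fail-walked)
i=36 'c': node 16→17
i=37 'a': node 17→7 (fail-walked)  → match P1@[37:37]
i=38 'a': node 7→11  → match P1@[38:38]
i=39 'a': node 11→11 (fail-walked)  → match P1@[39:39]
i=40 'a': node 11→11 (fail-walked)  → match P1@[40:40]
i=41 'b': node 11→12
i=42 'd': node 12→13
i=43 'd': node 13→14
i=44 'b': node 14→15  → match P4@[39:44]
i=45 'c': node 15→8 (fail-walked)
i=46 'b': node 8→1 (fail-walked)
i=47 'b': node 1→2
i=48 'b': node 2→10  → match P3@[46:48]
i=49 'a': node 10→7 (fail-walked)  → match P1@[49:49]
i=50 'a': node 7→11  → match P1@[50:50]
i=51 'b': node 11→12
i=52 'd': node 12→13
i=53 'd': node 13→14
i=54 'b': node 14→15  → match P4@[49:54]
i=55 'b': node 15→2 (fail-walked)
i=56 'b': node 2→10  → match P3@[54:56]

Result: [[3,2],[4,2],[4,5],[7,3],[8,3],[10,1],[11,1],[15,4],[17,3],[20,2],[21,0],[21,2],[21,5],[22,1],[23,1],[24,1],[30,2],[31,0],[31,2],[31,5],[32,2],[33,1],[37,1],[38,1],[39,1],[40,1],[44,4],[48,3],[49,1],[50,1],[54,4],[56,3]]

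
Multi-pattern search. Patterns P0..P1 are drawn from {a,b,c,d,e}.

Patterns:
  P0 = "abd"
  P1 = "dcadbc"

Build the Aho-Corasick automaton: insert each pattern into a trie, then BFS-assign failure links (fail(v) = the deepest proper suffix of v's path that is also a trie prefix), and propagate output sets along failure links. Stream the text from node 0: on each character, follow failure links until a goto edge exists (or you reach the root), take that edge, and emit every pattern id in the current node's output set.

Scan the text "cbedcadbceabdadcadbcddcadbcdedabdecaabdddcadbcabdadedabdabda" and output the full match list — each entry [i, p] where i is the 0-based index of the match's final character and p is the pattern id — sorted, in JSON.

Build automaton:
Trie (insert patterns):
  n0 'ε': a→1 d→4
  n1 'a': b→2
  n2 'ab': d→3
  n3 'abd': ·  [P0 ends]
  n4 'd': c→5
  n5 'dc': a→6
  n6 'dca': d→7
  n7 'dcad': b→8
  n8 'dcadb': c→9
  n9 'dcadbc': ·  [P1 ends]

Failure links (BFS by depth):
  n1('a'): parent n0 fail=0; on 'a' 0 → fail=0;  out ∅∪∅=∅
  n4('d'): parent n0 fail=0; on 'd' 0 → fail=0;  out ∅∪∅=∅
  n2('ab'): parent n1 fail=0; on 'b' 0 → fail=0;  out ∅∪∅=∅
  n5('dc'): parent n4 fail=0; on 'c' 0 → fail=0;  out ∅∪∅=∅
  n3('abd'): parent n2 fail=0; on 'd' 0 → fail=4;  out {0}∪∅={0}
  n6('dca'): parent n5 fail=0; on 'a' 0 → fail=1;  out ∅∪∅=∅
  n7('dcad'): parent n6 fail=1; on 'd' 1→0 → fail=4;  out ∅∪∅=∅
  n8('dcadb'): parent n7 fail=4; on 'b' 4→0 → fail=0;  out ∅∪∅=∅
  n9('dcadbc'): parent n8 fail=0; on 'c' 0 → fail=0;  out {1}∪∅={1}

Scan:
i=0 'c': node 0→0
i=1 'b': node 0→0
i=2 'e': node 0→0
i=3 'd': node 0→4
i=4 'c': node 4→5
i=5 'a': node 5→6
i=6 'd': node 6→7
i=7 'b': node 7→8
i=8 'c': node 8→9  ** P1@[3:8]
i=9 'e': node 9→0 (fail-walked)
i=10 'a': node 0→1
i=11 'b': node 1→2
i=12 'd': node 2→3  ** P0@[10:12]
i=13 'a': node 3→1 (fail-walked)
i=14 'd': node 1→4 (fail-walked)
i=15 'c': node 4→5
i=16 'a': node 5→6
i=17 'd': node 6→7
i=18 'b': node 7→8
i=19 'c': node 8→9  ** P1@[14:19]
i=20 'd': node 9→4 (fail-walked)
i=21 'd': node 4→4 (fail-walked)
i=22 'c': node 4→5
i=23 'a': node 5→6
i=24 'd': node 6→7
i=25 'b': node 7→8
i=26 'c': node 8→9  ** P1@[21:26]
i=27 'd': node 9→4 (fail-walked)
i=28 'e': node 4→0 (fail-walked)
i=29 'd': node 0→4
i=30 'a': node 4→1 (fail-walked)
i=31 'b': node 1→2
i=32 'd': node 2→3  ** P0@[30:32]
i=33 'e': node 3→0 (fail-walked)
i=34 'c': node 0→0
i=35 'a': node 0→1
i=36 'a': node 1→1 (fail-walked)
i=37 'b': node 1→2
i=38 'd': node 2→3  ** P0@[36:38]
i=39 'd': node 3→4 (fail-walked)
i=40 'd': node 4→4 (fail-walked)
i=41 'c': node 4→5
i=42 'a': node 5→6
i=43 'd': node 6→7
i=44 'b': node 7→8
i=45 'c': node 8→9  ** P1@[40:45]
i=46 'a': node 9→1 (fail-walked)
i=47 'b': node 1→2
i=48 'd': node 2→3  ** P0@[46:48]
i=49 'a': node 3→1 (fail-walked)
i=50 'd': node 1→4 (fail-walked)
i=51 'e': node 4→0 (fail-walked)
i=52 'd': node 0→4
i=53 'a': node 4→1 (fail-walked)
i=54 'b': node 1→2
i=55 'd': node 2→3  ** P0@[53:55]
i=56 'a': node 3→1 (fail-walked)
i=57 'b': node 1→2
i=58 'd': node 2→3  ** P0@[56:58]
i=59 'a': node 3→1 (fail-walked)

Result: [[8,1],[12,0],[19,1],[26,1],[32,0],[38,0],[45,1],[48,0],[55,0],[58,0]]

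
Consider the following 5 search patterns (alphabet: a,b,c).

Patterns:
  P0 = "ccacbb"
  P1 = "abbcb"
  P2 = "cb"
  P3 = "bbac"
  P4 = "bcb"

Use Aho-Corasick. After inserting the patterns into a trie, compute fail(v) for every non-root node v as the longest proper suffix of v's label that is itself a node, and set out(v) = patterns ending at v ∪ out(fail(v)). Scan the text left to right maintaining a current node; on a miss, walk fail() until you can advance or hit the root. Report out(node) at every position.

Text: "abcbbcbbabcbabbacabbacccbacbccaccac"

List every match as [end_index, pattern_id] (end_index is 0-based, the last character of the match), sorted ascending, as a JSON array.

Construct AC machine:
Trie nodes:
  0='ε' goto a→7 b→13 c→1
  1='c' goto b→12 c→2
  2='cc' goto a→3
  3='cca' goto c→4
  4='ccac' goto b→5
  5='ccacb' goto b→6
  6='ccacbb' goto ·  [P0 ends]
  7='a' goto b→8
  8='ab' goto b→9
  9='abb' goto c→10
  10='abbc' goto b→11
  11='abbcb' goto ·  [P1 ends]
  12='cb' goto ·  [P2 ends]
  13='b' goto b→14 c→17
  14='bb' goto a→15
  15='bba' goto c→16
  16='bbac' goto ·  [P3 ends]
  17='bc' goto b→18
  18='bcb' goto ·  [P4 ends]

Failure links (BFS by depth):
  fail(1) 'c': from fail(0)=0 chase 'c': 0 ⇒ 0;  out=∅∪out(0)=∅
  fail(7) 'a': from fail(0)=0 chase 'a': 0 ⇒ 0;  out=∅∪out(0)=∅
  fail(13) 'b': from fail(0)=0 chase 'b': 0 ⇒ 0;  out=∅∪out(0)=∅
  fail(2) 'cc': from fail(1)=0 chase 'c': 0 ⇒ 1;  out=∅∪out(1)=∅
  fail(8) 'ab': from fail(7)=0 chase 'b': 0 ⇒ 13;  out=∅∪out(13)=∅
  fail(12) 'cb': from fail(1)=0 chase 'b': 0 ⇒ 13;  out={2}∪out(13)={2}
  fail(14) 'bb': from fail(13)=0 chase 'b': 0 ⇒ 13;  out=∅∪out(13)=∅
  fail(17) 'bc': from fail(13)=0 chase 'c': 0 ⇒ 1;  out=∅∪out(1)=∅
  fail(3) 'cca': from fail(2)=1 chase 'a': 1→0 ⇒ 7;  out=∅∪out(7)=∅
  fail(9) 'abb': from fail(8)=13 chase 'b': 13 ⇒ 14;  out=∅∪out(14)=∅
  fail(15) 'bba': from fail(14)=13 chase 'a': 13→0 ⇒ 7;  out=∅∪out(7)=∅
  fail(18) 'bcb': from fail(17)=1 chase 'b': 1 ⇒ 12;  out={4}∪out(12)={2,4}
  fail(4) 'ccac': from fail(3)=7 chase 'c': 7→0 ⇒ 1;  out=∅∪out(1)=∅
  fail(10) 'abbc': from fail(9)=14 chase 'c': 14→13 ⇒ 17;  out=∅∪out(17)=∅
  fail(16) 'bbac': from fail(15)=7 chase 'c': 7→0 ⇒ 1;  out={3}∪out(1)={3}
  fail(5) 'ccacb': from fail(4)=1 chase 'b': 1 ⇒ 12;  out=∅∪out(12)={2}
  fail(11) 'abbcb': from fail(10)=17 chase 'b': 17 ⇒ 18;  out={1}∪out(18)={1,2,4}
  fail(6) 'ccacbb': from fail(5)=12 chase 'b': 12→13 ⇒ 14;  out={0}∪out(14)={0}

Text stream:
[0] read 'a'  n0⇒n7
[1] read 'b'  n7⇒n8
[2] read 'c'  n8⇒n17 ·f
[3] read 'b'  n17⇒n18  → match P2@[2:3],P4@[1:3]
[4] read 'b'  n18⇒n14 ·f
[5] read 'c'  n14⇒n17 ·f
[6] read 'b'  n17⇒n18  → match P2@[5:6],P4@[4:6]
[7] read 'b'  n18⇒n14 ·f
[8] read 'a'  n14⇒n15
[9] read 'b'  n15⇒n8 ·f
[10] read 'c'  n8⇒n17 ·f
[11] read 'b'  n17⇒n18  → match P2@[10:11],P4@[9:11]
[12] read 'a'  n18⇒n7 ·f
[13] read 'b'  n7⇒n8
[14] read 'b'  n8⇒n9
[15] read 'a'  n9⇒n15 ·f
[16] read 'c'  n15⇒n16  → match P3@[13:16]
[17] read 'a'  n16⇒n7 ·f
[18] read 'b'  n7⇒n8
[19] read 'b'  n8⇒n9
[20] read 'a'  n9⇒n15 ·f
[21] read 'c'  n15⇒n16  → match P3@[18:21]
[22] read 'c'  n16⇒n2 ·f
[23] read 'c'  n2⇒n2 ·f
[24] read 'b'  n2⇒n12 ·f  → match P2@[23:24]
[25] read 'a'  n12⇒n7 ·f
[26] read 'c'  n7⇒n1 ·f
[27] read 'b'  n1⇒n12  → match P2@[26:27]
[28] read 'c'  n12⇒n17 ·f
[29] read 'c'  n17⇒n2 ·f
[30] read 'a'  n2⇒n3
[31] read 'c'  n3⇒n4
[32] read 'c'  n4⇒n2 ·f
[33] read 'a'  n2⇒n3
[34] read 'c'  n3⇒n4

Result: [[3,2],[3,4],[6,2],[6,4],[11,2],[11,4],[16,3],[21,3],[24,2],[27,2]]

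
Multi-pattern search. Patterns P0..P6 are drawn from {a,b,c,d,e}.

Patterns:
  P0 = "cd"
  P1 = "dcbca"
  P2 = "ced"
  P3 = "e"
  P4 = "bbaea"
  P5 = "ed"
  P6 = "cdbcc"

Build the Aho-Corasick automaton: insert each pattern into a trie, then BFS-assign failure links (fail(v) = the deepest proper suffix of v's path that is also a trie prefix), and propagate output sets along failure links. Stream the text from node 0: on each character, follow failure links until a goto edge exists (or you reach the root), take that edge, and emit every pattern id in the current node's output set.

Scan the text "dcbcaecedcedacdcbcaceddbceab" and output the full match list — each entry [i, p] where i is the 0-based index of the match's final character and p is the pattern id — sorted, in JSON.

Build:
Trie nodes:
  0='ε' goto b→11 c→1 d→3 e→10
  1='c' goto d→2 e→8
  2='cd' goto b→17  [P0 ends]
  3='d' goto c→4
  4='dc' goto b→5
  5='dcb' goto c→6
  6='dcbc' goto a→7
  7='dcbca' goto ·  [P1 ends]
  8='ce' goto d→9
  9='ced' goto ·  [P2 ends]
  10='e' goto d→16  [P3 ends]
  11='b' goto b→12
  12='bb' goto a→13
  13='bba' goto e→14
  14='bbae' goto a→15
  15='bbaea' goto ·  [P4 ends]
  16='ed' goto ·  [P5 ends]
  17='cdb' goto c→18
  18='cdbc' goto c→19
  19='cdbcc' goto ·  [P6 ends]

BFS fail/out derivation:
  n1('c'): parent n0 fail=0; on 'c' 0 → fail=0;  out ∅∪∅=∅
  n3('d'): parent n0 fail=0; on 'd' 0 → fail=0;  out ∅∪∅=∅
  n10('e'): parent n0 fail=0; on 'e' 0 → fail=0;  out {3}∪∅={3}
  n11('b'): parent n0 fail=0; on 'b' 0 → fail=0;  out ∅∪∅=∅
  n2('cd'): parent n1 fail=0; on 'd' 0 → fail=3;  out {0}∪∅={0}
  n4('dc'): parent n3 fail=0; on 'c' 0 → fail=1;  out ∅∪∅=∅
  n8('ce'): parent n1 fail=0; on 'e' 0 → fail=10;  out ∅∪{3}={3}
  n12('bb'): parent n11 fail=0; on 'b' 0 → fail=11;  out ∅∪∅=∅
  n16('ed'): parent n10 fail=0; on 'd' 0 → fail=3;  out {5}∪∅={5}
  n5('dcb'): parent n4 fail=1; on 'b' 1→0 → fail=11;  out ∅∪∅=∅
  n9('ced'): parent n8 fail=10; on 'd' 10 → fail=16;  out {2}∪{5}={2,5}
  n13('bba'): parent n12 fail=11; on 'a' 11→0 → fail=0;  out ∅∪∅=∅
  n17('cdb'): parent n2 fail=3; on 'b' 3→0 → fail=11;  out ∅∪∅=∅
  n6('dcbc'): parent n5 fail=11; on 'c' 11→0 → fail=1;  out ∅∪∅=∅
  n14('bbae'): parent n13 fail=0; on 'e' 0 → fail=10;  out ∅∪{3}={3}
  n18('cdbc'): parent n17 fail=11; on 'c' 11→0 → fail=1;  out ∅∪∅=∅
  n7('dcbca'): parent n6 fail=1; on 'a' 1→0 → fail=0;  out {1}∪∅={1}
  n15('bbaea'): parent n14 fail=10; on 'a' 10→0 → fail=0;  out {4}∪∅={4}
  n19('cdbcc'): parent n18 fail=1; on 'c' 1→0 → fail=1;  out {6}∪∅={6}

Text stream:
i=0 'd': node 0→3
i=1 'c': node 3→4
i=2 'b': node 4→5
i=3 'c': node 5→6
i=4 'a': node 6→7  → match P1@[0:4]
i=5 'e': node 7→10 (via fail)  → match P3@[5:5]
i=6 'c': node 10→1 (via fail)
i=7 'e': node 1→8  → match P3@[7:7]
i=8 'd': node 8→9  → match P2@[6:8],P5@[7:8]
i=9 'c': node 9→4 (via fail)
i=10 'e': node 4→8 (via fail)  → match P3@[10:10]
i=11 'd': node 8→9  → match P2@[9:11],P5@[10:11]
i=12 'a': node 9→0 (via fail)
i=13 'c': node 0→1
i=14 'd': node 1→2  → match P0@[13:14]
i=15 'c': node 2→4 (via fail)
i=16 'b': node 4→5
i=17 'c': node 5→6
i=18 'a': node 6→7  → match P1@[14:18]
i=19 'c': node 7→1 (via fail)
i=20 'e': node 1→8  → match P3@[20:20]
i=21 'd': node 8→9  → match P2@[19:21],P5@[20:21]
i=22 'd': node 9→3 (via fail)
i=23 'b': node 3→11 (via fail)
i=24 'c': node 11→1 (via fail)
i=25 'e': node 1→8  → match P3@[25:25]
i=26 'a': node 8→0 (via fail)
i=27 'b': node 0→11

All matches (sorted): [[4,1],[5,3],[7,3],[8,2],[8,5],[10,3],[11,2],[11,5],[14,0],[18,1],[20,3],[21,2],[21,5],[25,3]]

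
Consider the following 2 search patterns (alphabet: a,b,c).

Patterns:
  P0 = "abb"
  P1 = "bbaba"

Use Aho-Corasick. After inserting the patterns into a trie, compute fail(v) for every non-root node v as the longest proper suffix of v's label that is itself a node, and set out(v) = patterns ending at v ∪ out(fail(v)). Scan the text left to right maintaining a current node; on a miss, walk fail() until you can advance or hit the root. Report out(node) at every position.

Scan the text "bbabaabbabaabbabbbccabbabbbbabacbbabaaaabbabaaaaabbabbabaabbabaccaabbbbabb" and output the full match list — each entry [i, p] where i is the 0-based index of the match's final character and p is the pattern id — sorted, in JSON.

Build automaton:
Trie (insert patterns):
  0='ε' goto a→1 b→4
  1='a' goto b→2
  2='ab' goto b→3
  3='abb' goto ·  [P0 ends]
  4='b' goto b→5
  5='bb' goto a→6
  6='bba' goto b→7
  7='bbab' goto a→8
  8='bbaba' goto ·  [P1 ends]

BFS fail/out derivation:
  n1('a'): parent n0 fail=0; on 'a' 0 → fail=0;  out ∅∪∅=∅
  n4('b'): parent n0 fail=0; on 'b' 0 → fail=0;  out ∅∪∅=∅
  n2('ab'): parent n1 fail=0; on 'b' 0 → fail=4;  out ∅∪∅=∅
  n5('bb'): parent n4 fail=0; on 'b' 0 → fail=4;  out ∅∪∅=∅
  n3('abb'): parent n2 fail=4; on 'b' 4 → fail=5;  out {0}∪∅={0}
  n6('bba'): parent n5 fail=4; on 'a' 4→0 → fail=1;  out ∅∪∅=∅
  n7('bbab'): parent n6 fail=1; on 'b' 1 → fail=2;  out ∅∪∅=∅
  n8('bbaba'): parent n7 fail=2; on 'a' 2→4→0 → fail=1;  out {1}∪∅={1}

Run:
[0] read 'b'  n0⇒n4
[1] read 'b'  n4⇒n5
[2] read 'a'  n5⇒n6
[3] read 'b'  n6⇒n7
[4] read 'a'  n7⇒n8  ** P1@[0:4]
[5] read 'a'  n8⇒n1 ·f
[6] read 'b'  n1⇒n2
[7] read 'b'  n2⇒n3  ** P0@[5:7]
[8] read 'a'  n3⇒n6 ·f
[9] read 'b'  n6⇒n7
[10] read 'a'  n7⇒n8  ** P1@[6:10]
[11] read 'a'  n8⇒n1 ·f
[12] read 'b'  n1⇒n2
[13] read 'b'  n2⇒n3  ** P0@[11:13]
[14] read 'a'  n3⇒n6 ·f
[15] read 'b'  n6⇒n7
[16] read 'b'  n7⇒n3 ·f  ** P0@[14:16]
[17] read 'b'  n3⇒n5 ·f
[18] read 'c'  n5⇒n0 ·f
[19] read 'c'  n0⇒n0
[20] read 'a'  n0⇒n1
[21] read 'b'  n1⇒n2
[22] read 'b'  n2⇒n3  ** P0@[20:22]
[23] read 'a'  n3⇒n6 ·f
[24] read 'b'  n6⇒n7
[25] read 'b'  n7⇒n3 ·f  ** P0@[23:25]
[26] read 'b'  n3⇒n5 ·f
[27] read 'b'  n5⇒n5 ·f
[28] read 'a'  n5⇒n6
[29] read 'b'  n6⇒n7
[30] read 'a'  n7⇒n8  ** P1@[26:30]
[31] read 'c'  n8⇒n0 ·f
[32] read 'b'  n0⇒n4
[33] read 'b'  n4⇒n5
[34] read 'a'  n5⇒n6
[35] read 'b'  n6⇒n7
[36] read 'a'  n7⇒n8  ** P1@[32:36]
[37] read 'a'  n8⇒n1 ·f
[38] read 'a'  n1⇒n1 ·f
[39] read 'a'  n1⇒n1 ·f
[40] read 'b'  n1⇒n2
[41] read 'b'  n2⇒n3  ** P0@[39:41]
[42] read 'a'  n3⇒n6 ·f
[43] read 'b'  n6⇒n7
[44] read 'a'  n7⇒n8  ** P1@[40:44]
[45] read 'a'  n8⇒n1 ·f
[46] read 'a'  n1⇒n1 ·f
[47] read 'a'  n1⇒n1 ·f
[48] read 'a'  n1⇒n1 ·f
[49] read 'b'  n1⇒n2
[50] read 'b'  n2⇒n3  ** P0@[48:50]
[51] read 'a'  n3⇒n6 ·f
[52] read 'b'  n6⇒n7
[53] read 'b'  n7⇒n3 ·f  ** P0@[51:53]
[54] read 'a'  n3⇒n6 ·f
[55] read 'b'  n6⇒n7
[56] read 'a'  n7⇒n8  ** P1@[52:56]
[57] read 'a'  n8⇒n1 ·f
[58] read 'b'  n1⇒n2
[59] read 'b'  n2⇒n3  ** P0@[57:59]
[60] read 'a'  n3⇒n6 ·f
[61] read 'b'  n6⇒n7
[62] read 'a'  n7⇒n8  ** P1@[58:62]
[63] read 'c'  n8⇒n0 ·f
[64] read 'c'  n0⇒n0
[65] read 'a'  n0⇒n1
[66] read 'a'  n1⇒n1 ·f
[67] read 'b'  n1⇒n2
[68] read 'b'  n2⇒n3  ** P0@[66:68]
[69] read 'b'  n3⇒n5 ·f
[70] read 'b'  n5⇒n5 ·f
[71] read 'a'  n5⇒n6
[72] read 'b'  n6⇒n7
[73] read 'b'  n7⇒n3 ·f  ** P0@[71:73]

Result: [[4,1],[7,0],[10,1],[13,0],[16,0],[22,0],[25,0],[30,1],[36,1],[41,0],[44,1],[50,0],[53,0],[56,1],[59,0],[62,1],[68,0],[73,0]]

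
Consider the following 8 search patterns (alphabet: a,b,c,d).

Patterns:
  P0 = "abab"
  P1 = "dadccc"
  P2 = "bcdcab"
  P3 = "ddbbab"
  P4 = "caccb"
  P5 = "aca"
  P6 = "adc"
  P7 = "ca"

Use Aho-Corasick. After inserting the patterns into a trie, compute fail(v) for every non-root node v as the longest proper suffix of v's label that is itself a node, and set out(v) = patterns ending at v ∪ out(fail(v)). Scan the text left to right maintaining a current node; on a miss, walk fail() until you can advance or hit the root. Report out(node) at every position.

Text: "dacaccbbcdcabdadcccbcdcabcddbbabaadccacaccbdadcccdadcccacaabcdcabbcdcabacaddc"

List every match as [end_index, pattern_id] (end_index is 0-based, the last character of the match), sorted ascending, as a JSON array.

Build automaton:
Trie (insert patterns):
  0='ε' goto a→1 b→11 c→22 d→5
  1='a' goto b→2 c→27 d→29
  2='ab' goto a→3
  3='aba' goto b→4
  4='abab' goto ·  ←P0
  5='d' goto a→6 d→17
  6='da' goto d→7
  7='dad' goto c→8
  8='dadc' goto c→9
  9='dadcc' goto c→10
  10='dadccc' goto ·  ←P1
  11='b' goto c→12
  12='bc' goto d→13
  13='bcd' goto c→14
  14='bcdc' goto a→15
  15='bcdca' goto b→16
  16='bcdcab' goto ·  ←P2
  17='dd' goto b→18
  18='ddb' goto b→19
  19='ddbb' goto a→20
  20='ddbba' goto b→21
  21='ddbbab' goto ·  ←P3
  22='c' goto a→23
  23='ca' goto c→24  ←P7
  24='cac' goto c→25
  25='cacc' goto b→26
  26='caccb' goto ·  ←P4
  27='ac' goto a→28
  28='aca' goto ·  ←P5
  29='ad' goto c→30
  30='adc' goto ·  ←P6

BFS fail/out derivation:
  n1('a'): parent n0 fail=0; on 'a' 0 → fail=0;  out ∅∪∅=∅
  n5('d'): parent n0 fail=0; on 'd' 0 → fail=0;  out ∅∪∅=∅
  n11('b'): parent n0 fail=0; on 'b' 0 → fail=0;  out ∅∪∅=∅
  n22('c'): parent n0 fail=0; on 'c' 0 → fail=0;  out ∅∪∅=∅
  n2('ab'): parent n1 fail=0; on 'b' 0 → fail=11;  out ∅∪∅=∅
  n6('da'): parent n5 fail=0; on 'a' 0 → fail=1;  out ∅∪∅=∅
  n12('bc'): parent n11 fail=0; on 'c' 0 → fail=22;  out ∅∪∅=∅
  n17('dd'): parent n5 fail=0; on 'd' 0 → fail=5;  out ∅∪∅=∅
  n23('ca'): parent n22 fail=0; on 'a' 0 → fail=1;  out {7}∪∅={7}
  n27('ac'): parent n1 fail=0; on 'c' 0 → fail=22;  out ∅∪∅=∅
  n29('ad'): parent n1 fail=0; on 'd' 0 → fail=5;  out ∅∪∅=∅
  n3('aba'): parent n2 fail=11; on 'a' 11→0 → fail=1;  out ∅∪∅=∅
  n7('dad'): parent n6 fail=1; on 'd' 1 → fail=29;  out ∅∪∅=∅
  n13('bcd'): parent n12 fail=22; on 'd' 22→0 → fail=5;  out ∅∪∅=∅
  n18('ddb'): parent n17 fail=5; on 'b' 5→0 → fail=11;  out ∅∪∅=∅
  n24('cac'): parent n23 fail=1; on 'c' 1 → fail=27;  out ∅∪∅=∅
  n28('aca'): parent n27 fail=22; on 'a' 22 → fail=23;  out {5}∪{7}={5,7}
  n30('adc'): parent n29 fail=5; on 'c' 5→0 → fail=22;  out {6}∪∅={6}
  n4('abab'): parent n3 fail=1; on 'b' 1 → fail=2;  out {0}∪∅={0}
  n8('dadc'): parent n7 fail=29; on 'c' 29 → fail=30;  out ∅∪{6}={6}
  n14('bcdc'): parent n13 fail=5; on 'c' 5→0 → fail=22;  out ∅∪∅=∅
  n19('ddbb'): parent n18 fail=11; on 'b' 11→0 → fail=11;  out ∅∪∅=∅
  n25('cacc'): parent n24 fail=27; on 'c' 27→22→0 → fail=22;  out ∅∪∅=∅
  n9('dadcc'): parent n8 fail=30; on 'c' 30→22→0 → fail=22;  out ∅∪∅=∅
  n15('bcdca'): parent n14 fail=22; on 'a' 22 → fail=23;  out ∅∪{7}={7}
  n20('ddbba'): parent n19 fail=11; on 'a' 11→0 → fail=1;  out ∅∪∅=∅
  n26('caccb'): parent n25 fail=22; on 'b' 22→0 → fail=11;  out {4}∪∅={4}
  n10('dadccc'): parent n9 fail=22; on 'c' 22→0 → fail=22;  out {1}∪∅={1}
  n16('bcdcab'): parent n15 fail=23; on 'b' 23→1 → fail=2;  out {2}∪∅={2}
  n21('ddbbab'): parent n20 fail=1; on 'b' 1 → fail=2;  out {3}∪∅={3}

Run:
pos 0 'd': at 5
pos 1 'a': at 6
pos 2 'c': at 27 (via fail)
pos 3 'a': at 28  → match P5@[1:3],P7@[2:3]
pos 4 'c': at 24 (via fail)
pos 5 'c': at 25
pos 6 'b': at 26  → match P4@[2:6]
pos 7 'b': at 11 (via fail)
pos 8 'c': at 12
pos 9 'd': at 13
pos 10 'c': at 14
pos 11 'a': at 15  → match P7@[10:11]
pos 12 'b': at 16  → match P2@[7:12]
pos 13 'd': at 5 (via fail)
pos 14 'a': at 6
pos 15 'd': at 7
pos 16 'c': at 8  → match P6@[14:16]
pos 17 'c': at 9
pos 18 'c': at 10  → match P1@[13:18]
pos 19 'b': at 11 (via fail)
pos 20 'c': at 12
pos 21 'd': at 13
pos 22 'c': at 14
pos 23 'a': at 15  → match P7@[22:23]
pos 24 'b': at 16  → match P2@[19:24]
pos 25 'c': at 12 (via fail)
pos 26 'd': at 13
pos 27 'd': at 17 (via fail)
pos 28 'b': at 18
pos 29 'b': at 19
pos 30 'a': at 20
pos 31 'b': at 21  → match P3@[26:31]
pos 32 'a': at 3 (via fail)
pos 33 'a': at 1 (via fail)
pos 34 'd': at 29
pos 35 'c': at 30  → match P6@[33:35]
pos 36 'c': at 22 (via fail)
pos 37 'a': at 23  → match P7@[36:37]
pos 38 'c': at 24
pos 39 'a': at 28 (via fail)  → match P5@[37:39],P7@[38:39]
pos 40 'c': at 24 (via fail)
pos 41 'c': at 25
pos 42 'b': at 26  → match P4@[38:42]
pos 43 'd': at 5 (via fail)
pos 44 'a': at 6
pos 45 'd': at 7
pos 46 'c': at 8  → match P6@[44:46]
pos 47 'c': at 9
pos 48 'c': at 10  → match P1@[43:48]
pos 49 'd': at 5 (via fail)
pos 50 'a': at 6
pos 51 'd': at 7
pos 52 'c': at 8  → match P6@[50:52]
pos 53 'c': at 9
pos 54 'c': at 10  → match P1@[49:54]
pos 55 'a': at 23 (via fail)  → match P7@[54:55]
pos 56 'c': at 24
pos 57 'a': at 28 (via fail)  → match P5@[55:57],P7@[56:57]
pos 58 'a': at 1 (via fail)
pos 59 'b': at 2
pos 60 'c': at 12 (via fail)
pos 61 'd': at 13
pos 62 'c': at 14
pos 63 'a': at 15  → match P7@[62:63]
pos 64 'b': at 16  → match P2@[59:64]
pos 65 'b': at 11 (via fail)
pos 66 'c': at 12
pos 67 'd': at 13
pos 68 'c': at 14
pos 69 'a': at 15  → match P7@[68:69]
pos 70 'b': at 16  → match P2@[65:70]
pos 71 'a': at 3 (via fail)
pos 72 'c': at 27 (via fail)
pos 73 'a': at 28  → match P5@[71:73],P7@[72:73]
pos 74 'd': at 29 (via fail)
pos 75 'd': at 17 (via fail)
pos 76 'c': at 22 (via fail)

Result: [[3,5],[3,7],[6,4],[11,7],[12,2],[16,6],[18,1],[23,7],[24,2],[31,3],[35,6],[37,7],[39,5],[39,7],[42,4],[46,6],[48,1],[52,6],[54,1],[55,7],[57,5],[57,7],[63,7],[64,2],[69,7],[70,2],[73,5],[73,7]]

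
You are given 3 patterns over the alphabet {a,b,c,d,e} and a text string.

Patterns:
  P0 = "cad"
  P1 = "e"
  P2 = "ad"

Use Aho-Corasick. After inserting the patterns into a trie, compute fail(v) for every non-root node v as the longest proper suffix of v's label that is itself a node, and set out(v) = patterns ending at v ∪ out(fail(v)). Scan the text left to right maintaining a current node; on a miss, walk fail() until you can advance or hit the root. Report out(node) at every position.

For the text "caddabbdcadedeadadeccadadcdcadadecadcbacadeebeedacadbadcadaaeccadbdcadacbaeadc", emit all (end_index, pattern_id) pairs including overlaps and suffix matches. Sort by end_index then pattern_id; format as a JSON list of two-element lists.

Construct AC machine:
Trie (insert patterns):
  0='ε' goto a→5 c→1 e→4
  1='c' goto a→2
  2='ca' goto d→3
  3='cad' goto ·  [P0 ends]
  4='e' goto ·  [P1 ends]
  5='a' goto d→6
  6='ad' goto ·  [P2 ends]

BFS fail/out derivation:
  n1('c'): parent n0 fail=0; on 'c' 0 → fail=0;  out ∅∪∅=∅
  n4('e'): parent n0 fail=0; on 'e' 0 → fail=0;  out {1}∪∅={1}
  n5('a'): parent n0 fail=0; on 'a' 0 → fail=0;  out ∅∪∅=∅
  n2('ca'): parent n1 fail=0; on 'a' 0 → fail=5;  out ∅∪∅=∅
  n6('ad'): parent n5 fail=0; on 'd' 0 → fail=0;  out {2}∪∅={2}
  n3('cad'): parent n2 fail=5; on 'd' 5 → fail=6;  out {0}∪{2}={0,2}

Run:
pos 0 'c': at 1
pos 1 'a': at 2
pos 2 'd': at 3  emit P0@[0:2],P2@[1:2]
pos 3 'd': at 0 (fail-walked)
pos 4 'a': at 5
pos 5 'b': at 0 (fail-walked)
pos 6 'b': at 0
pos 7 'd': at 0
pos 8 'c': at 1
pos 9 'a': at 2
pos 10 'd': at 3  emit P0@[8:10],P2@[9:10]
pos 11 'e': at 4 (fail-walked)  emit P1@[11:11]
pos 12 'd': at 0 (fail-walked)
pos 13 'e': at 4  emit P1@[13:13]
pos 14 'a': at 5 (fail-walked)
pos 15 'd': at 6  emit P2@[14:15]
pos 16 'a': at 5 (fail-walked)
pos 17 'd': at 6  emit P2@[16:17]
pos 18 'e': at 4 (fail-walked)  emit P1@[18:18]
pos 19 'c': at 1 (fail-walked)
pos 20 'c': at 1 (fail-walked)
pos 21 'a': at 2
pos 22 'd': at 3  emit P0@[20:22],P2@[21:22]
pos 23 'a': at 5 (fail-walked)
pos 24 'd': at 6  emit P2@[23:24]
pos 25 'c': at 1 (fail-walked)
pos 26 'd': at 0 (fail-walked)
pos 27 'c': at 1
pos 28 'a': at 2
pos 29 'd': at 3  emit P0@[27:29],P2@[28:29]
pos 30 'a': at 5 (fail-walked)
pos 31 'd': at 6  emit P2@[30:31]
pos 32 'e': at 4 (fail-walked)  emit P1@[32:32]
pos 33 'c': at 1 (fail-walked)
pos 34 'a': at 2
pos 35 'd': at 3  emit P0@[33:35],P2@[34:35]
pos 36 'c': at 1 (fail-walked)
pos 37 'b': at 0 (fail-walked)
pos 38 'a': at 5
pos 39 'c': at 1 (fail-walked)
pos 40 'a': at 2
pos 41 'd': at 3  emit P0@[39:41],P2@[40:41]
pos 42 'e': at 4 (fail-walked)  emit P1@[42:42]
pos 43 'e': at 4 (fail-walked)  emit P1@[43:43]
pos 44 'b': at 0 (fail-walked)
pos 45 'e': at 4  emit P1@[45:45]
pos 46 'e': at 4 (fail-walked)  emit P1@[46:46]
pos 47 'd': at 0 (fail-walked)
pos 48 'a': at 5
pos 49 'c': at 1 (fail-walked)
pos 50 'a': at 2
pos 51 'd': at 3  emit P0@[49:51],P2@[50:51]
pos 52 'b': at 0 (fail-walked)
pos 53 'a': at 5
pos 54 'd': at 6  emit P2@[53:54]
pos 55 'c': at 1 (fail-walked)
pos 56 'a': at 2
pos 57 'd': at 3  emit P0@[55:57],P2@[56:57]
pos 58 'a': at 5 (fail-walked)
pos 59 'a': at 5 (fail-walked)
pos 60 'e': at 4 (fail-walked)  emit P1@[60:60]
pos 61 'c': at 1 (fail-walked)
pos 62 'c': at 1 (fail-walked)
pos 63 'a': at 2
pos 64 'd': at 3  emit P0@[62:64],P2@[63:64]
pos 65 'b': at 0 (fail-walked)
pos 66 'd': at 0
pos 67 'c': at 1
pos 68 'a': at 2
pos 69 'd': at 3  emit P0@[67:69],P2@[68:69]
pos 70 'a': at 5 (fail-walked)
pos 71 'c': at 1 (fail-walked)
pos 72 'b': at 0 (fail-walked)
pos 73 'a': at 5
pos 74 'e': at 4 (fail-walked)  emit P1@[74:74]
pos 75 'a': at 5 (fail-walked)
pos 76 'd': at 6  emit P2@[75:76]
pos 77 'c': at 1 (fail-walked)

Matches: [[2,0],[2,2],[10,0],[10,2],[11,1],[13,1],[15,2],[17,2],[18,1],[22,0],[22,2],[24,2],[29,0],[29,2],[31,2],[32,1],[35,0],[35,2],[41,0],[41,2],[42,1],[43,1],[45,1],[46,1],[51,0],[51,2],[54,2],[57,0],[57,2],[60,1],[64,0],[64,2],[69,0],[69,2],[74,1],[76,2]]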